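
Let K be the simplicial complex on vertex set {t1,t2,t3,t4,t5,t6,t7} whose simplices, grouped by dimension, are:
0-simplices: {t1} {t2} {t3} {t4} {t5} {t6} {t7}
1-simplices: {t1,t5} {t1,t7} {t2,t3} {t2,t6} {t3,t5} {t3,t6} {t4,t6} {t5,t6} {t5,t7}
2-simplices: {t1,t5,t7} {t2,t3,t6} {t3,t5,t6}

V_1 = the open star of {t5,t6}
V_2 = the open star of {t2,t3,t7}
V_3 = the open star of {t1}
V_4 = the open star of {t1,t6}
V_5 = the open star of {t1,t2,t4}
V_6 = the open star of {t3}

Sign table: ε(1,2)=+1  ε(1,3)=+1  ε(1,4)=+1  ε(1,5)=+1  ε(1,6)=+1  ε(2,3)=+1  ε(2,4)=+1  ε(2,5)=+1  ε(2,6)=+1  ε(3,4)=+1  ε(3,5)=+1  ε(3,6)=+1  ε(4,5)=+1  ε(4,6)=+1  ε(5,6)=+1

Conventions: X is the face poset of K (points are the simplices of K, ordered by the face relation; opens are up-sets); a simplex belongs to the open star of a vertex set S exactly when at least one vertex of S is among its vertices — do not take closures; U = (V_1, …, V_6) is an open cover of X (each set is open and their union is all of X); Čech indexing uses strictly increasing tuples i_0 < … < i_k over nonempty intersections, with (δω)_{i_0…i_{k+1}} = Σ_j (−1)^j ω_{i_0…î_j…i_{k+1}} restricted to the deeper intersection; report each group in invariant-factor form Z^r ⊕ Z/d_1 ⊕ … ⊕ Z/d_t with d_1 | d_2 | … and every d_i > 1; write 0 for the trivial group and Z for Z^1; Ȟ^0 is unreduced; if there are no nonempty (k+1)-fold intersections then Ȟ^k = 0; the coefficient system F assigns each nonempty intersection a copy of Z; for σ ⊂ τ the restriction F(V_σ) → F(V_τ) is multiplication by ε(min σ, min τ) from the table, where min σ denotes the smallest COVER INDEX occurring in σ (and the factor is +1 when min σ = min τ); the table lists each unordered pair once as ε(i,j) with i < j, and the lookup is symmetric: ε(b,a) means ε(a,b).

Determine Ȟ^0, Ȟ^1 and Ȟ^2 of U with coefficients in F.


Ȟ^0(U;F) ≅ Z,  Ȟ^1(U;F) ≅ 0,  Ȟ^2(U;F) ≅ 0

nerve of the cover:
  V1={{t5},{t6},{t1,t5},{t2,t6},{t3,t5},{t3,t6},{t4,t6},{t5,t6},{t5,t7},{t1,t5,t7},{t2,t3,t6},{t3,t5,t6}} V2={{t2},{t3},{t7},{t1,t7},{t2,t3},{t2,t6},{t3,t5},{t3,t6},{t5,t7},{t1,t5,t7},{t2,t3,t6},{t3,t5,t6}} V3={{t1},{t1,t5},{t1,t7},{t1,t5,t7}} V4={{t1},{t6},{t1,t5},{t1,t7},{t2,t6},{t3,t6},{t4,t6},{t5,t6},{t1,t5,t7},{t2,t3,t6},{t3,t5,t6}} V5={{t1},{t2},{t4},{t1,t5},{t1,t7},{t2,t3},{t2,t6},{t4,t6},{t1,t5,t7},{t2,t3,t6}} V6={{t3},{t2,t3},{t3,t5},{t3,t6},{t2,t3,t6},{t3,t5,t6}}
  V12={{t2,t6},{t3,t5},{t3,t6},{t5,t7},{t1,t5,t7},{t2,t3,t6},{t3,t5,t6}} V13={{t1,t5},{t1,t5,t7}} V14={{t6},{t1,t5},{t2,t6},{t3,t6},{t4,t6},{t5,t6},{t1,t5,t7},{t2,t3,t6},{t3,t5,t6}} V15={{t1,t5},{t2,t6},{t4,t6},{t1,t5,t7},{t2,t3,t6}} V16={{t3,t5},{t3,t6},{t2,t3,t6},{t3,t5,t6}} V23={{t1,t7},{t1,t5,t7}} V24={{t1,t7},{t2,t6},{t3,t6},{t1,t5,t7},{t2,t3,t6},{t3,t5,t6}} V25={{t2},{t1,t7},{t2,t3},{t2,t6},{t1,t5,t7},{t2,t3,t6}} V26={{t3},{t2,t3},{t3,t5},{t3,t6},{t2,t3,t6},{t3,t5,t6}} V34={{t1},{t1,t5},{t1,t7},{t1,t5,t7}} V35={{t1},{t1,t5},{t1,t7},{t1,t5,t7}} V45={{t1},{t1,t5},{t1,t7},{t2,t6},{t4,t6},{t1,t5,t7},{t2,t3,t6}} V46={{t3,t6},{t2,t3,t6},{t3,t5,t6}} V56={{t2,t3},{t2,t3,t6}}
  V123={{t1,t5,t7}} V124={{t2,t6},{t3,t6},{t1,t5,t7},{t2,t3,t6},{t3,t5,t6}} V125={{t2,t6},{t1,t5,t7},{t2,t3,t6}} V126={{t3,t5},{t3,t6},{t2,t3,t6},{t3,t5,t6}} V134={{t1,t5},{t1,t5,t7}} V135={{t1,t5},{t1,t5,t7}} V145={{t1,t5},{t2,t6},{t4,t6},{t1,t5,t7},{t2,t3,t6}} V146={{t3,t6},{t2,t3,t6},{t3,t5,t6}} V156={{t2,t3,t6}} V234={{t1,t7},{t1,t5,t7}} V235={{t1,t7},{t1,t5,t7}} V245={{t1,t7},{t2,t6},{t1,t5,t7},{t2,t3,t6}} V246={{t3,t6},{t2,t3,t6},{t3,t5,t6}} V256={{t2,t3},{t2,t3,t6}} V345={{t1},{t1,t5},{t1,t7},{t1,t5,t7}} V456={{t2,t3,t6}}
  V1234={{t1,t5,t7}} V1235={{t1,t5,t7}} V1245={{t2,t6},{t1,t5,t7},{t2,t3,t6}} V1246={{t3,t6},{t2,t3,t6},{t3,t5,t6}} V1256={{t2,t3,t6}} V1345={{t1,t5},{t1,t5,t7}} V1456={{t2,t3,t6}} V2345={{t1,t7},{t1,t5,t7}} V2456={{t2,t3,t6}}
  V12345={{t1,t5,t7}} V12456={{t2,t3,t6}}
C dims 6,14,16,9; δ0: rk 5, SNF 1^5; δ1: rk 9, SNF 1^9; δ2: rk 7, SNF 1^7
Ȟ^0 = (6 − 5) − 0 = 1, so Ȟ^0 ≅ Z
Ȟ^1 = (14 − 9) − 5 = 0, so Ȟ^1 ≅ 0
Ȟ^2 = (16 − 7) − 9 = 0, so Ȟ^2 ≅ 0


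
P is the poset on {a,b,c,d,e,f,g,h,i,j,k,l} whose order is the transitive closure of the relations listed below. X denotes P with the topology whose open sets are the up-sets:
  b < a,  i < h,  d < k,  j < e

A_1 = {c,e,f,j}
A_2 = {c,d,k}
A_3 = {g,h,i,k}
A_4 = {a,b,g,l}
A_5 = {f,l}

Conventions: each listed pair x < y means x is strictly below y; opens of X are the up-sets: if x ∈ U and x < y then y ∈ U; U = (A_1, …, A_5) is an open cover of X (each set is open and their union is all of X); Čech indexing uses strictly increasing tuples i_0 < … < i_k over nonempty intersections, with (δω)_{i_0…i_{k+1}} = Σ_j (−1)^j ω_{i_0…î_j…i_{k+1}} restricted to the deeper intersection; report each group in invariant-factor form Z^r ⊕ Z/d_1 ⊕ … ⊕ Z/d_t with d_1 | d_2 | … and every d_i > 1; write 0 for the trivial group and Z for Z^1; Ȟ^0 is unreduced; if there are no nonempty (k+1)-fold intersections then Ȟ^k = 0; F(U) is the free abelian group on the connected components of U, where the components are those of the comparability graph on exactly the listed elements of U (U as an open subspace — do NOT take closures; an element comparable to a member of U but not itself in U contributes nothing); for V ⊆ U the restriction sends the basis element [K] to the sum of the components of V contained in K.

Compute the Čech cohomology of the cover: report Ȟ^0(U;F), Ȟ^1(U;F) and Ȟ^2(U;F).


Ȟ^0(U;F) ≅ Z^8, Ȟ^1(U;F) ≅ 0, Ȟ^2(U;F) ≅ 0

nonempty overlaps:
  A12={c} A15={f} A23={k} A34={g} A45={l}
components per intersection:
  A1: {c} {e,j} {f}
  A2: {c} {d,k}
  A3: {g} {h,i} {k}
  A4: {a,b} {g} {l}
  A5: {f} {l}
  A12: {c}
  A15: {f}
  A23: {k}
  A34: {g}
  A45: {l}
C dims 13,5; δ0: rk 5, SNF 1^5
degree 0: 13−5−0 = 8 → Ȟ^0 ≅ Z^8
degree 1: 5−0−5 = 0 → Ȟ^1 ≅ 0
degree 2: 0−0−0 = 0 → Ȟ^2 ≅ 0


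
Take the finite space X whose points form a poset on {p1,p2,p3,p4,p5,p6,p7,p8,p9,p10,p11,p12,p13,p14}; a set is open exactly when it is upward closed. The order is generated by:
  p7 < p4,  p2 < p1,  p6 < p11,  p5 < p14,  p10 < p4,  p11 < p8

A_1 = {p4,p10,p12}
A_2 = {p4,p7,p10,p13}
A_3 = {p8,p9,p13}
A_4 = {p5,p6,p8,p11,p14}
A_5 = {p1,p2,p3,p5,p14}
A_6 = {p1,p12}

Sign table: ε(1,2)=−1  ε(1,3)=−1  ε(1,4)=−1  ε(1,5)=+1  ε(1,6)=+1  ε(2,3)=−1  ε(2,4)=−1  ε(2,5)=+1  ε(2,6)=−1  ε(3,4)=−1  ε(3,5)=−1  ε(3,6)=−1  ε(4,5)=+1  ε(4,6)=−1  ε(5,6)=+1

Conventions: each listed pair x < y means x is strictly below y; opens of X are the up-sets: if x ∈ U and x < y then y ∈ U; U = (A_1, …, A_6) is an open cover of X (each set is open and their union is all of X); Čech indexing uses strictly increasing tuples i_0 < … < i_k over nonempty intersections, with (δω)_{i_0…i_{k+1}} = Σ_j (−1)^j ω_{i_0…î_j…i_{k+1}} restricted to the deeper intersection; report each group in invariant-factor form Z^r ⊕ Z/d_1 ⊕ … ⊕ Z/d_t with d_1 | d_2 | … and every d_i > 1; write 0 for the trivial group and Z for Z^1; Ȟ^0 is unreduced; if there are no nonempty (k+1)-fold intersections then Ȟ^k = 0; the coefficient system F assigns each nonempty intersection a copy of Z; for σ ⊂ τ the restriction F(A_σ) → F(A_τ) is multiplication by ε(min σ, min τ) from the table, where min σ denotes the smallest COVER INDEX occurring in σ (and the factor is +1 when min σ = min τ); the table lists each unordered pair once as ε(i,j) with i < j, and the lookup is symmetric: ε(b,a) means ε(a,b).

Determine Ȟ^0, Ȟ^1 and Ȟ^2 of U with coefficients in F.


Ȟ^0(U;F) ≅ 0, Ȟ^1(U;F) ≅ Z/2 and Ȟ^2(U;F) ≅ 0

intersection data:
  A12={p4,p10} A16={p12} A23={p13} A34={p8} A45={p5,p14} A56={p1}
C dims 6,6; δ0: rk 6, SNF 1^5·2
Ȟ^0 = (6 − 6) − 0 = 0, so Ȟ^0 ≅ 0
Ȟ^1 = (6 − 0) − 6 = 0 plus torsion [2], so Ȟ^1 ≅ Z/2
Ȟ^2 = (0 − 0) − 0 = 0, so Ȟ^2 ≅ 0


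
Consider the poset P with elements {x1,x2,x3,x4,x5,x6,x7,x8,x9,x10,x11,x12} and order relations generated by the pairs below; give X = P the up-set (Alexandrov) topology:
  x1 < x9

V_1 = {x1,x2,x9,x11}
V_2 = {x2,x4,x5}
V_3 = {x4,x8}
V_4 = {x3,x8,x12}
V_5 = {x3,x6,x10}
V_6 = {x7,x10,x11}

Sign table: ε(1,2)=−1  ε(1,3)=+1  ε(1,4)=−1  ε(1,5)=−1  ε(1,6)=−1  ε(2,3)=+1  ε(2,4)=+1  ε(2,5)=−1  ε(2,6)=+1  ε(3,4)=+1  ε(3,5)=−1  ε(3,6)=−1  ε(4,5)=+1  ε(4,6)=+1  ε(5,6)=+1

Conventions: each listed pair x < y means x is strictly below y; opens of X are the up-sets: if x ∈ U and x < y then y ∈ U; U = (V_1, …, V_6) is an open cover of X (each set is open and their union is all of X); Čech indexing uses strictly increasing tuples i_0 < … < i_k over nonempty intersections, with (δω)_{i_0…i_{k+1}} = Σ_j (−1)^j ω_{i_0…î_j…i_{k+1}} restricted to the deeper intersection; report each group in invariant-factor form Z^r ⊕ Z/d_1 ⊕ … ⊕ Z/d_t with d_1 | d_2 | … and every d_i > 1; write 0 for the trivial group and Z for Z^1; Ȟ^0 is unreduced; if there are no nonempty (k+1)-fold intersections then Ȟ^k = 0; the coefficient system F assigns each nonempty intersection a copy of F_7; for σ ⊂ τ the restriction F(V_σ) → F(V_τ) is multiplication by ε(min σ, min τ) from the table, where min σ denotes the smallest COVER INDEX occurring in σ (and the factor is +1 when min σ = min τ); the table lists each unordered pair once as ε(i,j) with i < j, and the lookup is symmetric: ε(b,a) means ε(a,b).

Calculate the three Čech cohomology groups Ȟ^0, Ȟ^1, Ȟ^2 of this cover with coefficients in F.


Ȟ^0 = Z/7, Ȟ^1 = Z/7, Ȟ^2 = 0

intersection data:
  V12={x2} V16={x11} V23={x4} V34={x8} V45={x3} V56={x10}
C dims 6,6; δ0: rk_F7 5
Ȟ^0 = (6 − 5) − 0 = 1, so Ȟ^0 ≅ Z/7
Ȟ^1 = (6 − 0) − 5 = 1, so Ȟ^1 ≅ Z/7
Ȟ^2 = (0 − 0) − 0 = 0, so Ȟ^2 ≅ 0


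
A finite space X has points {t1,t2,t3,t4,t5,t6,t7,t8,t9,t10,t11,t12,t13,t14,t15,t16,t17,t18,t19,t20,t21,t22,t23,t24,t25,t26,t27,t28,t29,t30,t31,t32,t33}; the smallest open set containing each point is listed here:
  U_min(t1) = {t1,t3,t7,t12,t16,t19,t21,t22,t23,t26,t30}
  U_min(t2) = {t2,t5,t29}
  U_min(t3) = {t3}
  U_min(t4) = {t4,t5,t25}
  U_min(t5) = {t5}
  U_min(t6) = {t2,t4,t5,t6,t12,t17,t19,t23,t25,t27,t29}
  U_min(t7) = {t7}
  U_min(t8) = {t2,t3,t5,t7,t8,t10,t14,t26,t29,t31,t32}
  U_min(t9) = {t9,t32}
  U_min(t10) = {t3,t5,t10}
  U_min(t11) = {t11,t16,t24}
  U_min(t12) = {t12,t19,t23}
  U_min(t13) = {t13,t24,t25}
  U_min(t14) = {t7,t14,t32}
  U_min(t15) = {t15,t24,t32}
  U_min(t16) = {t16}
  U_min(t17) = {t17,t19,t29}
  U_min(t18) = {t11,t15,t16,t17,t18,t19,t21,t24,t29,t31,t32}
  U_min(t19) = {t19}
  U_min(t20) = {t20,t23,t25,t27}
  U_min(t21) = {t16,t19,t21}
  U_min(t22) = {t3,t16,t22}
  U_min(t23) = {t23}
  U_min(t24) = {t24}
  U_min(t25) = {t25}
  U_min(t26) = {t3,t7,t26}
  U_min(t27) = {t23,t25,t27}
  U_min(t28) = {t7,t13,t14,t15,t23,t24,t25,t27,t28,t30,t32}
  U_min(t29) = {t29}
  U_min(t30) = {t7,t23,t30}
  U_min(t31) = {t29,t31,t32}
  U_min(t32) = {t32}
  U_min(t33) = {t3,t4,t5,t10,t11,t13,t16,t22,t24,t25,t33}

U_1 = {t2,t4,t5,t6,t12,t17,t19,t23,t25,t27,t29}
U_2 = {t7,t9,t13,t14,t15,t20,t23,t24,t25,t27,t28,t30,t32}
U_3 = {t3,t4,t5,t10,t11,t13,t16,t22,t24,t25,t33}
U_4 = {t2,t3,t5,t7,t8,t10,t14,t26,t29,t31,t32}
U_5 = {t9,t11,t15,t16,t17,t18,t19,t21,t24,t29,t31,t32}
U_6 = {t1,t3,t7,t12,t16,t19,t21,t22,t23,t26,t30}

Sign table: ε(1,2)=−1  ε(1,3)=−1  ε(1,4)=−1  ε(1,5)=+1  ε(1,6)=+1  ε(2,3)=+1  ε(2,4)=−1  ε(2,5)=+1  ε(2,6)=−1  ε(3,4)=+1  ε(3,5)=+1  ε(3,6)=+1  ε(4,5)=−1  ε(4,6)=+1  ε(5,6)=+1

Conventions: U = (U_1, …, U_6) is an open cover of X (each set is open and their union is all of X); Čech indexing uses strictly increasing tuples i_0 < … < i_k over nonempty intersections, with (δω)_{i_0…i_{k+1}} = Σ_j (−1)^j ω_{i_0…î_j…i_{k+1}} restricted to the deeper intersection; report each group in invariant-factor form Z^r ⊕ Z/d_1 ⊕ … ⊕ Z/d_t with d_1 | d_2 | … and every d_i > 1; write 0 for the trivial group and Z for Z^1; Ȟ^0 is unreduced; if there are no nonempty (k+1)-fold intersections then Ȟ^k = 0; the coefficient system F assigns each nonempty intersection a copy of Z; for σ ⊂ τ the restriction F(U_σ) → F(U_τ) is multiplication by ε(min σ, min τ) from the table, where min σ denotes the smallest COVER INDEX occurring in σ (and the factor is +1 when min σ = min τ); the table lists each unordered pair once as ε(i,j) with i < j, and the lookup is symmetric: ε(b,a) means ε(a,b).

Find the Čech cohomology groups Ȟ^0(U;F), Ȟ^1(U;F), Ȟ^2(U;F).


Ȟ^0(U;F) ≅ 0,  Ȟ^1(U;F) ≅ Z/2,  Ȟ^2(U;F) ≅ Z

intersection data:
  U12={t23,t25,t27} U13={t4,t5,t25} U14={t2,t5,t29} U15={t17,t19,t29} U16={t12,t19,t23} U23={t13,t24,t25} U24={t7,t14,t32} U25={t9,t15,t24,t32} U26={t7,t23,t30} U34={t3,t5,t10} U35={t11,t16,t24} U36={t3,t16,t22} U45={t29,t31,t32} U46={t3,t7,t26} U56={t16,t19,t21}
  U123={t25} U126={t23} U134={t5} U145={t29} U156={t19} U235={t24} U245={t32} U246={t7} U346={t3} U356={t16}
C dims 6,15,10; δ0: rk 6, SNF 1^5·2; δ1: rk 9, SNF 1^9
Ȟ^0 = (6 − 6) − 0 = 0, so Ȟ^0 ≅ 0
Ȟ^1 = (15 − 9) − 6 = 0 plus torsion [2], so Ȟ^1 ≅ Z/2
Ȟ^2 = (10 − 0) − 9 = 1, so Ȟ^2 ≅ Z


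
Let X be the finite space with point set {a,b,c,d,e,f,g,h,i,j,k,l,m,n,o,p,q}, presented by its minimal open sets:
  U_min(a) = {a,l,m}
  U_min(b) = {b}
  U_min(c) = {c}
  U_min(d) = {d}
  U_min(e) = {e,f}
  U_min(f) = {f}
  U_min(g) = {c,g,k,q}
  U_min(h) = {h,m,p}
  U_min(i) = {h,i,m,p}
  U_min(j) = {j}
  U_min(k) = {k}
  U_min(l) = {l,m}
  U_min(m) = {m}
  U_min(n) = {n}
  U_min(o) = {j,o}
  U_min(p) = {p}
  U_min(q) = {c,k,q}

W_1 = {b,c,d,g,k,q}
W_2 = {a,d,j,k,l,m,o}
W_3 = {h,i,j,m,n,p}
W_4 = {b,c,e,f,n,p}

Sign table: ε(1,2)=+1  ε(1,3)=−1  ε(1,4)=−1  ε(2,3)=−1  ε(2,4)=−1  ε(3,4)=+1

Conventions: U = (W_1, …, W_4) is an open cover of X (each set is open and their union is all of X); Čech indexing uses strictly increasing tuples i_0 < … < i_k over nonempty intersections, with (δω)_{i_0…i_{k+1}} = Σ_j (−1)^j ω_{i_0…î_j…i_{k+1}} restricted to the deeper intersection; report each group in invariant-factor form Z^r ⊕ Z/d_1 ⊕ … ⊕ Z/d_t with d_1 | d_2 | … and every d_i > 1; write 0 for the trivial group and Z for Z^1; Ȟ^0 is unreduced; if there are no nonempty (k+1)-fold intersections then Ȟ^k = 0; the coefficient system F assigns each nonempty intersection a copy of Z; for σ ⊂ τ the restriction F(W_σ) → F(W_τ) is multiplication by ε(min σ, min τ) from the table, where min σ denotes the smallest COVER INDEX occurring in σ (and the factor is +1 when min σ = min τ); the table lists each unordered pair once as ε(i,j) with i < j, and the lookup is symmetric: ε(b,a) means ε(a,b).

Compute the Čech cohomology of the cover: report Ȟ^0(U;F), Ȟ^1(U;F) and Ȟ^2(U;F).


nonempty overlaps:
  W12={d,k} W14={b,c} W23={j,m} W34={n,p}
C dims 4,4; δ0: rk 3, SNF 1^3
degree 0: 4−3−0 = 1 → Ȟ^0 ≅ Z
degree 1: 4−0−3 = 1 → Ȟ^1 ≅ Z
degree 2: 0−0−0 = 0 → Ȟ^2 ≅ 0

Ȟ^0 = Z; Ȟ^1 = Z; Ȟ^2 = 0


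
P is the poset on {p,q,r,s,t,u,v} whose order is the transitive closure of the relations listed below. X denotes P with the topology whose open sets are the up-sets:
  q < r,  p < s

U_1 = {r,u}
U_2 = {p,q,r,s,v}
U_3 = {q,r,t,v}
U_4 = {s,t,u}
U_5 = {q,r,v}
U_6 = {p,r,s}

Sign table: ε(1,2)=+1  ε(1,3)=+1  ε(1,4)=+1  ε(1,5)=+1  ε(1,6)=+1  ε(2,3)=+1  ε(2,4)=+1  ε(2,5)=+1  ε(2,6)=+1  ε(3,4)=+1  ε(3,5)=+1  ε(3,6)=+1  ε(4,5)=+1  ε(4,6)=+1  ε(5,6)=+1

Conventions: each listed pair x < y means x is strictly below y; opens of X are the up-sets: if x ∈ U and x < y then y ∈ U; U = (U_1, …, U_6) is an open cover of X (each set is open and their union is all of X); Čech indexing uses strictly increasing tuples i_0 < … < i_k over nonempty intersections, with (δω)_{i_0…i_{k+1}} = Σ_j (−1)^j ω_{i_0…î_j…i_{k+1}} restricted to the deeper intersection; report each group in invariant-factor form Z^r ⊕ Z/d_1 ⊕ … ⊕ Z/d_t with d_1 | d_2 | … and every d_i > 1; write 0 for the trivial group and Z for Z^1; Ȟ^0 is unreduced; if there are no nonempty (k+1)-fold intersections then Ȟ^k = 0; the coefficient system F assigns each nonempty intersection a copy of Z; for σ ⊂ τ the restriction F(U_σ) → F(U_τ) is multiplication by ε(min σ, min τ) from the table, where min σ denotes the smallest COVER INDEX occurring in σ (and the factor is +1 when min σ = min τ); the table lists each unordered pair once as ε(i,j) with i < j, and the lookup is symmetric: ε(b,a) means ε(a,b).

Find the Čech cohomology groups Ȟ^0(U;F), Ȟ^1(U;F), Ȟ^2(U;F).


Ȟ^0(U;F) ≅ Z, Ȟ^1(U;F) ≅ Z^2 and Ȟ^2(U;F) ≅ 0

nerve simplices:
  U12={r} U13={r} U14={u} U15={r} U16={r} U23={q,r,v} U24={s} U25={q,r,v} U26={p,r,s} U34={t} U35={q,r,v} U36={r} U46={s} U56={r}
  U123={r} U125={r} U126={r} U135={r} U136={r} U156={r} U235={q,r,v} U236={r} U246={s} U256={r} U356={r}
  U1235={r} U1236={r} U1256={r} U1356={r} U2356={r}
  U12356={r}
C dims 6,14,11,5; δ0: rk 5, SNF 1^5; δ1: rk 7, SNF 1^7; δ2: rk 4, SNF 1^4
degree 0: 6−5−0 = 1 → Ȟ^0 ≅ Z
degree 1: 14−7−5 = 2 → Ȟ^1 ≅ Z^2
degree 2: 11−4−7 = 0 → Ȟ^2 ≅ 0


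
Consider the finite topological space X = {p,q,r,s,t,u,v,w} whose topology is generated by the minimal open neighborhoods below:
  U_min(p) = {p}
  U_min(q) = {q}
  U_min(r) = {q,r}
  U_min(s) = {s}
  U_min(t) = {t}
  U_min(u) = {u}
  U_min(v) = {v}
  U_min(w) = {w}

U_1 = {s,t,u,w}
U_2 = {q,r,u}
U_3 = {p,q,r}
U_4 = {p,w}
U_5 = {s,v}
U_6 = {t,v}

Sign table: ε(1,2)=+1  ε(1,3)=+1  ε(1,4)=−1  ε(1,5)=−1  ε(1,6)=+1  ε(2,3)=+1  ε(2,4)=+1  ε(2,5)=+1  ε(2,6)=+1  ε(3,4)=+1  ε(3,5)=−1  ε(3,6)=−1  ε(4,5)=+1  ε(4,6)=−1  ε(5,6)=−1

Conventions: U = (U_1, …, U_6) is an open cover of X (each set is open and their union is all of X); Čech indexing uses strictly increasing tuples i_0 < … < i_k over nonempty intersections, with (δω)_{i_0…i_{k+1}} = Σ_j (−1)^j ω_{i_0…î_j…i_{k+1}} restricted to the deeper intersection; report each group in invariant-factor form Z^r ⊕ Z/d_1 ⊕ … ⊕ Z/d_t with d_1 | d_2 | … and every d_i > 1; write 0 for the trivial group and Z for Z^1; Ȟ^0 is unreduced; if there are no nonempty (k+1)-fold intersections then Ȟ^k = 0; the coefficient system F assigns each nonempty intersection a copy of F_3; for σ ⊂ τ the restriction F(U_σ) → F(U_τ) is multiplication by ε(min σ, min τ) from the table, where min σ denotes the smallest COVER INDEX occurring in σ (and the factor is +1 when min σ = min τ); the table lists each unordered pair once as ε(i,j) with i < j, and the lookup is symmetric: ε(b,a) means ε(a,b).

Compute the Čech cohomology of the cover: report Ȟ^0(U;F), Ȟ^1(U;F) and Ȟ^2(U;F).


Ȟ^0(U;F) ≅ 0; Ȟ^1(U;F) ≅ Z/3; Ȟ^2(U;F) ≅ 0

nerve of the cover:
  U12={u} U14={w} U15={s} U16={t} U23={q,r} U34={p} U56={v}
C dims 6,7; δ0: rk_F3 6
Ȟ^0 = (6 − 6) − 0 = 0, so Ȟ^0 ≅ 0
Ȟ^1 = (7 − 0) − 6 = 1, so Ȟ^1 ≅ Z/3
Ȟ^2 = (0 − 0) − 0 = 0, so Ȟ^2 ≅ 0


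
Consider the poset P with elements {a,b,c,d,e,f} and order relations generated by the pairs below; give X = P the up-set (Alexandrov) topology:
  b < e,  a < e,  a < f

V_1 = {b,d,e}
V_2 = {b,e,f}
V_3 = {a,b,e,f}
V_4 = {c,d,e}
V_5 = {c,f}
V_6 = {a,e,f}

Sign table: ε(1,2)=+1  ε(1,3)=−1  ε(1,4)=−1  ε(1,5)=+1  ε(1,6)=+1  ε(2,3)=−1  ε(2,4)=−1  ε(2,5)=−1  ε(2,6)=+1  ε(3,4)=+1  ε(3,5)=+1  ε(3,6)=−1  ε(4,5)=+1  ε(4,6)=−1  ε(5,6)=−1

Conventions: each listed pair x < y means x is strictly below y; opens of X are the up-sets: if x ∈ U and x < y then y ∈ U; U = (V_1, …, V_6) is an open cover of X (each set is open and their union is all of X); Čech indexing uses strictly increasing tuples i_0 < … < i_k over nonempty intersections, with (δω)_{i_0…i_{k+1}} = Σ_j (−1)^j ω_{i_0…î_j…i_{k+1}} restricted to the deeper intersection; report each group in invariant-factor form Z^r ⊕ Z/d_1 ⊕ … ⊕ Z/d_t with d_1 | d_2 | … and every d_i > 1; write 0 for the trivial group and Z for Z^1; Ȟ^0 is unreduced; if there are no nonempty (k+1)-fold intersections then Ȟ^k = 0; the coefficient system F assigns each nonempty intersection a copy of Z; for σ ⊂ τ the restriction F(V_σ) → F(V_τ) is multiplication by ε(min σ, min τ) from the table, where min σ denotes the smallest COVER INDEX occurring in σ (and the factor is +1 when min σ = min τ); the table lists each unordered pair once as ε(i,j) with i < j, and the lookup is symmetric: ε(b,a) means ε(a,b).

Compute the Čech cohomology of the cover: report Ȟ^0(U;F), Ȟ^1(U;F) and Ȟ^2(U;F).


Ȟ^0 ≅ Z, Ȟ^1 ≅ Z, Ȟ^2 ≅ 0

cover nerve:
  V12={b,e} V13={b,e} V14={d,e} V16={e} V23={b,e,f} V24={e} V25={f} V26={e,f} V34={e} V35={f} V36={a,e,f} V45={c} V46={e} V56={f}
  V123={b,e} V124={e} V126={e} V134={e} V136={e} V146={e} V234={e} V235={f} V236={e,f} V246={e} V256={f} V346={e} V356={f}
  V1234={e} V1236={e} V1246={e} V1346={e} V2346={e} V2356={f}
  V12346={e}
C dims 6,14,13,6; δ0: rk 5, SNF 1^5; δ1: rk 8, SNF 1^8; δ2: rk 5, SNF 1^5
Ȟ^0: (6−5)−0=1 ⇒ Z
Ȟ^1: (14−8)−5=1 ⇒ Z
Ȟ^2: (13−5)−8=0 ⇒ 0


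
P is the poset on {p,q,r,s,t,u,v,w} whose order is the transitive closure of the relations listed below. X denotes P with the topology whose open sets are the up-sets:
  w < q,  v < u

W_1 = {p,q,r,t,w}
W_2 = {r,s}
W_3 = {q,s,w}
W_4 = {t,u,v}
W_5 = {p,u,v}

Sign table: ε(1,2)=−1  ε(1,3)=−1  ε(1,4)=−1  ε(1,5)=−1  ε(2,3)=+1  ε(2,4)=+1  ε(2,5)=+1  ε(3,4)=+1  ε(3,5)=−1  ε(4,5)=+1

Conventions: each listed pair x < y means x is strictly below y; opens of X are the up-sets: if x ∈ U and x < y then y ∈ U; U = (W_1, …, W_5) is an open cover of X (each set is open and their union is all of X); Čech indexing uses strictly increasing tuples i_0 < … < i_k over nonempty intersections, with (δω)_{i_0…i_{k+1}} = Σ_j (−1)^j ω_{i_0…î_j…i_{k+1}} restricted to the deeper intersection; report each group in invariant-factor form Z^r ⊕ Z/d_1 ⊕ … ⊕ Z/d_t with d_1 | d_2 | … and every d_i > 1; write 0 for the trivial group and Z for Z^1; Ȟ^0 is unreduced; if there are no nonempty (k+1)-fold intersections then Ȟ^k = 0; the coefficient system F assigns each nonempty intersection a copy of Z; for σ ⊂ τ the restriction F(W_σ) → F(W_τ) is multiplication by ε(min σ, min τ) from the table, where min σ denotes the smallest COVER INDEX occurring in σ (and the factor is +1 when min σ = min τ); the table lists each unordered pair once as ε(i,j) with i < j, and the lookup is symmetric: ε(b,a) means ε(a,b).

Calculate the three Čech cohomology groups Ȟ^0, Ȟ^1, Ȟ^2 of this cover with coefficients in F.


Ȟ^0 = Z; Ȟ^1 = Z^2; Ȟ^2 = 0

nonempty overlaps:
  W12={r} W13={q,w} W14={t} W15={p} W23={s} W45={u,v}
C dims 5,6; δ0: rk 4, SNF 1^4
degree 0: 5−4−0 = 1 → Ȟ^0 ≅ Z
degree 1: 6−0−4 = 2 → Ȟ^1 ≅ Z^2
degree 2: 0−0−0 = 0 → Ȟ^2 ≅ 0


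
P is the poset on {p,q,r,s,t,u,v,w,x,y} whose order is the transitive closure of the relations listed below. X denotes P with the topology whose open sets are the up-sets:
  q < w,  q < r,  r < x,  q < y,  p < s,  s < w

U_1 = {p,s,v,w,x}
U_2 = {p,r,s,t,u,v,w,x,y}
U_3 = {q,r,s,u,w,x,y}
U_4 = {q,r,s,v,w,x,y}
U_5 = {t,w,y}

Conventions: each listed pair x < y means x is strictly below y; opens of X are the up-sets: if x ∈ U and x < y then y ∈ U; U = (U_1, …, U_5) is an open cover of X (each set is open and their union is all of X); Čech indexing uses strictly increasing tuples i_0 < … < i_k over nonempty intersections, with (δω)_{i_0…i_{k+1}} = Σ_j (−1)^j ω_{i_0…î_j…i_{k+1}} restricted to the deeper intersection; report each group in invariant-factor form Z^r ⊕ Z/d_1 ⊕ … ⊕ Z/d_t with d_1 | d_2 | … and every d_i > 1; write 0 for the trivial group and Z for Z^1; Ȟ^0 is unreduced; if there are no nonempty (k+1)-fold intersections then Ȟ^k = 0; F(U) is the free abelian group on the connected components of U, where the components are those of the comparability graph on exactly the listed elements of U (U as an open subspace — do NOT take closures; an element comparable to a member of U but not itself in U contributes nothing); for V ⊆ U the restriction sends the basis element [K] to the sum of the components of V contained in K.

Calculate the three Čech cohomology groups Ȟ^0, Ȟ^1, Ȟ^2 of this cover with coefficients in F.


Ȟ^0(U;F) ≅ Z^4; Ȟ^1(U;F) ≅ 0; Ȟ^2(U;F) ≅ 0

intersection data:
  U12={p,s,v,w,x} U13={s,w,x} U14={s,v,w,x} U15={w} U23={r,s,u,w,x,y} U24={r,s,v,w,x,y} U25={t,w,y} U34={q,r,s,w,x,y} U35={w,y} U45={w,y}
  U123={s,w,x} U124={s,v,w,x} U125={w} U134={s,w,x} U135={w} U145={w} U234={r,s,w,x,y} U235={w,y} U245={w,y} U345={w,y}
  U1234={s,w,x} U1235={w} U1245={w} U1345={w} U2345={w,y}
  U12345={w}
components per intersection:
  U1: {p,s,w} {v} {x}
  U2: {p,s,w} {r,x} {t} {u} {v} {y}
  U3: {q,r,s,w,x,y} {u}
  U4: {q,r,s,w,x,y} {v}
  U5: {t} {w} {y}
  U12: {p,s,w} {v} {x}
  U13: {s,w} {x}
  U14: {s,w} {v} {x}
  U15: {w}
  U23: {r,x} {s,w} {u} {y}
  U24: {r,x} {s,w} {v} {y}
  U25: {t} {w} {y}
  U34: {q,r,s,w,x,y}
  U35: {w} {y}
  U45: {w} {y}
  U123: {s,w} {x}
  U124: {s,w} {v} {x}
  U125: {w}
  U134: {s,w} {x}
  U135: {w}
  U145: {w}
  U234: {r,x} {s,w} {y}
  U235: {w} {y}
  U245: {w} {y}
  U345: {w} {y}
  U1234: {s,w} {x}
  U1235: {w}
  U1245: {w}
  U1345: {w}
  U2345: {w} {y}
  U12345: {w}
C dims 16,25,19,7; δ0: rk 12, SNF 1^12; δ1: rk 13, SNF 1^13; δ2: rk 6, SNF 1^6
Ȟ^0 = (16 − 12) − 0 = 4, so Ȟ^0 ≅ Z^4
Ȟ^1 = (25 − 13) − 12 = 0, so Ȟ^1 ≅ 0
Ȟ^2 = (19 − 6) − 13 = 0, so Ȟ^2 ≅ 0


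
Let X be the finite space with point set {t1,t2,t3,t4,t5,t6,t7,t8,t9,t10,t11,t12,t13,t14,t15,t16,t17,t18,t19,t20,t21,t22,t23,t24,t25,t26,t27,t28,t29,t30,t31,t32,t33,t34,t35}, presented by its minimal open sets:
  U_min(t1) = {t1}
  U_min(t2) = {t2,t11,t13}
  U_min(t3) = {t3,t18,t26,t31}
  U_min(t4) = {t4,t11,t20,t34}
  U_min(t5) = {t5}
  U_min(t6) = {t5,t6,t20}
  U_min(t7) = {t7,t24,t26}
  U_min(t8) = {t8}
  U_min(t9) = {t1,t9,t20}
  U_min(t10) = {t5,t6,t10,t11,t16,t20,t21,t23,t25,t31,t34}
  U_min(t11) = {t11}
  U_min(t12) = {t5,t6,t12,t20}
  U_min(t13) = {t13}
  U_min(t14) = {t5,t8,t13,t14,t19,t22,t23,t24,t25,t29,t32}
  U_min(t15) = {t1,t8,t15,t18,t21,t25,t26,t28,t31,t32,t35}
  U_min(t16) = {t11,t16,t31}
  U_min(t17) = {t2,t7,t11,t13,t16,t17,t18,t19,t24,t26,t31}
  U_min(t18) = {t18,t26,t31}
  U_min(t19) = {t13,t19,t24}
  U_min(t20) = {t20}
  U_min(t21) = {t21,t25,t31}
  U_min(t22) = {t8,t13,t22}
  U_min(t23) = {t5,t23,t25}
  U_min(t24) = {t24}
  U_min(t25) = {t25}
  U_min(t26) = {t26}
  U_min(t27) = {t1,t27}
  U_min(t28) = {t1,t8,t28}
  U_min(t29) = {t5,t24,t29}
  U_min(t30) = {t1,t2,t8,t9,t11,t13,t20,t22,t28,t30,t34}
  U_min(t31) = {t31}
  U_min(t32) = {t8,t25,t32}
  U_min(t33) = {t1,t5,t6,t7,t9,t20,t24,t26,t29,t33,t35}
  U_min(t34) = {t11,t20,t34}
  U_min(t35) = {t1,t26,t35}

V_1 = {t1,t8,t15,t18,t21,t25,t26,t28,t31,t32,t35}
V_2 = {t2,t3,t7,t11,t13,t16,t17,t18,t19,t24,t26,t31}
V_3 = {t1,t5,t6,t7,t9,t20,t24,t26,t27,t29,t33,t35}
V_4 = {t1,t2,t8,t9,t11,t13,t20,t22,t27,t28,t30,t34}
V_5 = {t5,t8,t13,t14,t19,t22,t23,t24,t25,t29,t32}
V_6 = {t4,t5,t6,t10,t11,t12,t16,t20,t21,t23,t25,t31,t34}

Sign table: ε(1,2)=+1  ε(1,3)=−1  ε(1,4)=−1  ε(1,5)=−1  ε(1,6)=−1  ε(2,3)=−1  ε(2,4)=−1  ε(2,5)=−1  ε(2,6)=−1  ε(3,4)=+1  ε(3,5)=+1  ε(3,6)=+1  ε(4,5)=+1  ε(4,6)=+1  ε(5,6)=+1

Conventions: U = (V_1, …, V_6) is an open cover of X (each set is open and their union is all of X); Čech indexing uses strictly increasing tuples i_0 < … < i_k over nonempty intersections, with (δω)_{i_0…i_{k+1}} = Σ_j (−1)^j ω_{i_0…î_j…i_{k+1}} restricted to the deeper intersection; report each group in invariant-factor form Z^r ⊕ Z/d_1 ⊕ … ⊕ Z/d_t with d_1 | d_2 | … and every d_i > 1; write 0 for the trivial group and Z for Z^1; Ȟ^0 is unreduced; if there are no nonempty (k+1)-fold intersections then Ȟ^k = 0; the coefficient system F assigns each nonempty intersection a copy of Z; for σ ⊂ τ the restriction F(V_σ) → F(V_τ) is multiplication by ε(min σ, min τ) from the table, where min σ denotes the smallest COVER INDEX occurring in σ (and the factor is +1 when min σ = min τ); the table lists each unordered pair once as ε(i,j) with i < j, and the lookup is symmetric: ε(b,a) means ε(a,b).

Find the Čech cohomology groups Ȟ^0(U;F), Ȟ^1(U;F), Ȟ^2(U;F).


Ȟ^0(U;F) ≅ Z, Ȟ^1(U;F) ≅ 0 and Ȟ^2(U;F) ≅ Z/2

intersection data:
  V12={t18,t26,t31} V13={t1,t26,t35} V14={t1,t8,t28} V15={t8,t25,t32} V16={t21,t25,t31} V23={t7,t24,t26} V24={t2,t11,t13} V25={t13,t19,t24} V26={t11,t16,t31} V34={t1,t9,t20,t27} V35={t5,t24,t29} V36={t5,t6,t20} V45={t8,t13,t22} V46={t11,t20,t34} V56={t5,t23,t25}
  V123={t26} V126={t31} V134={t1} V145={t8} V156={t25} V235={t24} V245={t13} V246={t11} V346={t20} V356={t5}
C dims 6,15,10; δ0: rk 5, SNF 1^5; δ1: rk 10, SNF 1^9·2
Ȟ^0 = (6 − 5) − 0 = 1, so Ȟ^0 ≅ Z
Ȟ^1 = (15 − 10) − 5 = 0, so Ȟ^1 ≅ 0
Ȟ^2 = (10 − 0) − 10 = 0 plus torsion [2], so Ȟ^2 ≅ Z/2


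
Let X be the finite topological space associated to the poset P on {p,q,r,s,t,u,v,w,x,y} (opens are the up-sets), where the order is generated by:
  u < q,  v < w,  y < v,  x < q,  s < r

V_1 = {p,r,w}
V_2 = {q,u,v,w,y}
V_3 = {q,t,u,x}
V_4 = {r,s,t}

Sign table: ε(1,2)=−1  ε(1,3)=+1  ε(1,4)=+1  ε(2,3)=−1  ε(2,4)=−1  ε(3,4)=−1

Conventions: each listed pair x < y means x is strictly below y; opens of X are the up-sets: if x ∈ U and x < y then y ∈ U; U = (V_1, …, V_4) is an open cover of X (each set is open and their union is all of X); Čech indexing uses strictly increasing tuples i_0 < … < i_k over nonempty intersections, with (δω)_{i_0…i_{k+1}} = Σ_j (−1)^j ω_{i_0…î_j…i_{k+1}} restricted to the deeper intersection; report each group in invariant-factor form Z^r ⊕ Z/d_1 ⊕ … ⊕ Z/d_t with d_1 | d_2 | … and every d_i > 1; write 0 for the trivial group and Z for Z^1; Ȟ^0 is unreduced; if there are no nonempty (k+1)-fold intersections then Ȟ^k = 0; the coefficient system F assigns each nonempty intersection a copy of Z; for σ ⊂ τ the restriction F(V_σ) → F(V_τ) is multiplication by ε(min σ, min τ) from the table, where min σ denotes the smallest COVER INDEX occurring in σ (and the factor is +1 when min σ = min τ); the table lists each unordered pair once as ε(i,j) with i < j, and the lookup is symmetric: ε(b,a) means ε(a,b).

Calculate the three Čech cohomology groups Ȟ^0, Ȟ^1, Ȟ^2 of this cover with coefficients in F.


intersection data:
  V12={w} V14={r} V23={q,u} V34={t}
C dims 4,4; δ0: rk 4, SNF 1^3·2
Ȟ^0 = (4 − 4) − 0 = 0, so Ȟ^0 ≅ 0
Ȟ^1 = (4 − 0) − 4 = 0 plus torsion [2], so Ȟ^1 ≅ Z/2
Ȟ^2 = (0 − 0) − 0 = 0, so Ȟ^2 ≅ 0

Ȟ^0 = 0, Ȟ^1 = Z/2, Ȟ^2 = 0


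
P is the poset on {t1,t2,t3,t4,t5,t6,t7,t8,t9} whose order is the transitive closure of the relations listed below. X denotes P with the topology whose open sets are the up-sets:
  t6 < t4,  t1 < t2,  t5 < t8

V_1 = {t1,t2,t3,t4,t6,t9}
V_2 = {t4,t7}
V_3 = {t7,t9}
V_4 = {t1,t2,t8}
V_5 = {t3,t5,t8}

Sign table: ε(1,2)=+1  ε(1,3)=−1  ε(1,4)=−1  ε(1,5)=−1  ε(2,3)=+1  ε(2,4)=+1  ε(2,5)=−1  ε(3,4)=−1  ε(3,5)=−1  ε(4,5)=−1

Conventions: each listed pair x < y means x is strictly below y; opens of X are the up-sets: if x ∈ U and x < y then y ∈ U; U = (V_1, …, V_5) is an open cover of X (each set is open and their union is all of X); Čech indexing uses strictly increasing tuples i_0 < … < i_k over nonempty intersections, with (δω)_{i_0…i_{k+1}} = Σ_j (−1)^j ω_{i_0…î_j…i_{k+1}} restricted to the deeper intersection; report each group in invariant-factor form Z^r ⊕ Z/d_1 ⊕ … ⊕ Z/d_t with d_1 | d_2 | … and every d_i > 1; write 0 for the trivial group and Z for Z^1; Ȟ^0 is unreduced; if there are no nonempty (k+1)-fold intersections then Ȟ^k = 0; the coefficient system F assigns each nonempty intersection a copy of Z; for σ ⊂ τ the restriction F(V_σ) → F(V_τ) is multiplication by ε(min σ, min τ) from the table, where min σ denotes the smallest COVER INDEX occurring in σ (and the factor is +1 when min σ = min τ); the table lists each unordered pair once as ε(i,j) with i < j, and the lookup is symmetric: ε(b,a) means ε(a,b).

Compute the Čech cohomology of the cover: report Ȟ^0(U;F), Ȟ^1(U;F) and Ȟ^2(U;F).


Ȟ^0 = 0; Ȟ^1 = Z ⊕ Z/2; Ȟ^2 = 0

nerve simplices:
  V12={t4} V13={t9} V14={t1,t2} V15={t3} V23={t7} V45={t8}
C dims 5,6; δ0: rk 5, SNF 1^4·2
degree 0: 5−5−0 = 0 → Ȟ^0 ≅ 0
degree 1: 6−0−5 = 1 plus torsion [2] → Ȟ^1 ≅ Z ⊕ Z/2
degree 2: 0−0−0 = 0 → Ȟ^2 ≅ 0


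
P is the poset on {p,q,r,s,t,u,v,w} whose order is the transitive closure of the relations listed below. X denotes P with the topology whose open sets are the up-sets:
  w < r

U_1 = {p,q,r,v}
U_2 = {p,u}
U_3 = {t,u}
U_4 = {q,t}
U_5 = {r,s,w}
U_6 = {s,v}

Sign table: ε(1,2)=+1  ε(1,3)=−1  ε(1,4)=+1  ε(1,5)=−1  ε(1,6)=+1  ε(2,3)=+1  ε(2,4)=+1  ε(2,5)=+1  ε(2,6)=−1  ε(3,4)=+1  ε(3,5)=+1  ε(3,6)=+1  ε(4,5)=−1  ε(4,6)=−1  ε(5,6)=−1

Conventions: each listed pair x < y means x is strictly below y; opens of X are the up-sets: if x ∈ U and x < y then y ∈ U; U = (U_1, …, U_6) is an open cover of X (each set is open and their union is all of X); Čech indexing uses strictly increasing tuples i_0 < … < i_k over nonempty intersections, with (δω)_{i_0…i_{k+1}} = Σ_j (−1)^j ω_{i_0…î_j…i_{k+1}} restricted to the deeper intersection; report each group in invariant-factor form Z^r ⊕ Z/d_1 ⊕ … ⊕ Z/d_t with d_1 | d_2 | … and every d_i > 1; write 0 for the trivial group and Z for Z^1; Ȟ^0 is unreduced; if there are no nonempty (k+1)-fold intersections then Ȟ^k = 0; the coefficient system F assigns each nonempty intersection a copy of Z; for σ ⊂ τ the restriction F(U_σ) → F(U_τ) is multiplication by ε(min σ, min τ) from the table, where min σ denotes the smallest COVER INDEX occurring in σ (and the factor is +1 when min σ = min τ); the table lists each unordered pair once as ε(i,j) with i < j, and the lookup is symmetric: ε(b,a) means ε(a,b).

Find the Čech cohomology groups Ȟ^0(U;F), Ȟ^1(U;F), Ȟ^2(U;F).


cover nerve:
  U12={p} U14={q} U15={r} U16={v} U23={u} U34={t} U56={s}
C dims 6,7; δ0: rk 5, SNF 1^5
Ȟ^0: (6−5)−0=1 ⇒ Z
Ȟ^1: (7−0)−5=2 ⇒ Z^2
Ȟ^2: (0−0)−0=0 ⇒ 0

Ȟ^0 = Z,  Ȟ^1 = Z^2,  Ȟ^2 = 0


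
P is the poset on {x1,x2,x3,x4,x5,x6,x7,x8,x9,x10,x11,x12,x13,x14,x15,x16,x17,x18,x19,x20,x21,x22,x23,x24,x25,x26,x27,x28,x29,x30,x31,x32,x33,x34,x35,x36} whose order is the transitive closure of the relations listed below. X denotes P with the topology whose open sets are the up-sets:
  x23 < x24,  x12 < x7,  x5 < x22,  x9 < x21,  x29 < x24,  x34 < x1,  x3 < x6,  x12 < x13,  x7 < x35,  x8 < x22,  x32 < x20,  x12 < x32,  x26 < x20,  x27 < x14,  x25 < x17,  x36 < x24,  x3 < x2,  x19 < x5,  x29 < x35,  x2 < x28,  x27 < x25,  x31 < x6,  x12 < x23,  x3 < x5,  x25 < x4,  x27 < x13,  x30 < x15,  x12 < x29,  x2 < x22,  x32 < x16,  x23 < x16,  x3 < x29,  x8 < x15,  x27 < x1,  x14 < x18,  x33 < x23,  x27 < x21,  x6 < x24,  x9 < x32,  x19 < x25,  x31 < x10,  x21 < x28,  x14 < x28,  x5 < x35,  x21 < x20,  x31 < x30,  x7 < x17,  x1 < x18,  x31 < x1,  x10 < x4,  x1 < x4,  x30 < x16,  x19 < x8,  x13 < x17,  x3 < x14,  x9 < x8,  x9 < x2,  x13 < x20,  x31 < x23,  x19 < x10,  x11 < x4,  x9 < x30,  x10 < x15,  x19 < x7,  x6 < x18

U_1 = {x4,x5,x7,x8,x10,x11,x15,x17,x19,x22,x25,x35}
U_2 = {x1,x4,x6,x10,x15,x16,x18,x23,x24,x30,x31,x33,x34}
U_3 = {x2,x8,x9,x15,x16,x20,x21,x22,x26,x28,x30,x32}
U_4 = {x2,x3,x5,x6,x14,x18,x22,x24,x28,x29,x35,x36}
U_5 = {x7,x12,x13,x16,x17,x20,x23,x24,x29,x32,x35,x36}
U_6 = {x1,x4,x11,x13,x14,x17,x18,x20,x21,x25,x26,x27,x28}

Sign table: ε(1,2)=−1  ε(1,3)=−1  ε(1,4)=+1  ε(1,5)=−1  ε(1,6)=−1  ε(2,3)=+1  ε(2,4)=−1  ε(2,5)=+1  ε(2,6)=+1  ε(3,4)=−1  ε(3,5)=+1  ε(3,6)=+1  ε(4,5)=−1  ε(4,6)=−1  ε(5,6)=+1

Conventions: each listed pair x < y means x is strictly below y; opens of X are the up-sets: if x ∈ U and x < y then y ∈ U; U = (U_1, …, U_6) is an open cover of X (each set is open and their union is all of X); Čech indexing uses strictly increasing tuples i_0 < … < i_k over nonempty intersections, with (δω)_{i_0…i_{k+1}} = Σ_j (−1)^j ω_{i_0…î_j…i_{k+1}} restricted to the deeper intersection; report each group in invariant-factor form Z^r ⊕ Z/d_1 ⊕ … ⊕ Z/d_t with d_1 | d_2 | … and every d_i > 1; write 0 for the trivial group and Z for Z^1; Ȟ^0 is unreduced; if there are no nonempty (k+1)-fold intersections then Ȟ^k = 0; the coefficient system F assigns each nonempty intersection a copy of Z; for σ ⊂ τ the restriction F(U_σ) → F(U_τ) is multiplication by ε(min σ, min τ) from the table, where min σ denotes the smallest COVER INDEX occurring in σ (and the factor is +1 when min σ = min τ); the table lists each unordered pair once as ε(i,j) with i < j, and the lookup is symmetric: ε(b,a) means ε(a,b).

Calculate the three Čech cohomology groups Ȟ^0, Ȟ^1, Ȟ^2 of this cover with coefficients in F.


intersection data:
  U12={x4,x10,x15} U13={x8,x15,x22} U14={x5,x22,x35} U15={x7,x17,x35} U16={x4,x11,x17,x25} U23={x15,x16,x30} U24={x6,x18,x24} U25={x16,x23,x24} U26={x1,x4,x18} U34={x2,x22,x28} U35={x16,x20,x32} U36={x20,x21,x26,x28} U45={x24,x29,x35,x36} U46={x14,x18,x28} U56={x13,x17,x20}
  U123={x15} U126={x4} U134={x22} U145={x35} U156={x17} U235={x16} U245={x24} U246={x18} U346={x28} U356={x20}
C dims 6,15,10; δ0: rk 5, SNF 1^5; δ1: rk 10, SNF 1^9·2
Ȟ^0 = (6 − 5) − 0 = 1, so Ȟ^0 ≅ Z
Ȟ^1 = (15 − 10) − 5 = 0, so Ȟ^1 ≅ 0
Ȟ^2 = (10 − 0) − 10 = 0 plus torsion [2], so Ȟ^2 ≅ Z/2

Ȟ^0 ≅ Z, Ȟ^1 ≅ 0 and Ȟ^2 ≅ Z/2


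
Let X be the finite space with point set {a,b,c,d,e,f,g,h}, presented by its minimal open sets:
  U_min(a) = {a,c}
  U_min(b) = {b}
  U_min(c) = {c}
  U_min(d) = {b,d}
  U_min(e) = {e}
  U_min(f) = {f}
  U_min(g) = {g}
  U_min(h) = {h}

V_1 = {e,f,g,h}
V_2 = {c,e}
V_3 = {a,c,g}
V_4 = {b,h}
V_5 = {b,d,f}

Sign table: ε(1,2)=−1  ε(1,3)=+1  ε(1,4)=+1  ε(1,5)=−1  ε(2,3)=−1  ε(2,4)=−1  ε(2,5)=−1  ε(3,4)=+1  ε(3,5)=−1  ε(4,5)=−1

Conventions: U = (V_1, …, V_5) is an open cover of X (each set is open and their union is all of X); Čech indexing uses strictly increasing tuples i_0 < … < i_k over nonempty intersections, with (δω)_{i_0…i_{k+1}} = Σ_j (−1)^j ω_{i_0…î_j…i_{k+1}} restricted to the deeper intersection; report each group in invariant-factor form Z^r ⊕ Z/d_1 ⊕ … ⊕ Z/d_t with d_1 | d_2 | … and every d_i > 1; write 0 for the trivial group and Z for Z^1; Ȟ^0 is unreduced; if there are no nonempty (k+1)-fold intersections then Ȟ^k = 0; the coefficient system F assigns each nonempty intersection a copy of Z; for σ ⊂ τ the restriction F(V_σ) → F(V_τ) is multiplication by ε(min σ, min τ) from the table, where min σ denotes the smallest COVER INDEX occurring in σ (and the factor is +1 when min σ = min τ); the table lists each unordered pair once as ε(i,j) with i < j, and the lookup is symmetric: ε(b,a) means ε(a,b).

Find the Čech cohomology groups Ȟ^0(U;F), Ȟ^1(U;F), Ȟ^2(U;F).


cover nerve:
  V12={e} V13={g} V14={h} V15={f} V23={c} V45={b}
C dims 5,6; δ0: rk 4, SNF 1^4
Ȟ^0: (5−4)−0=1 ⇒ Z
Ȟ^1: (6−0)−4=2 ⇒ Z^2
Ȟ^2: (0−0)−0=0 ⇒ 0

Ȟ^0(U;F) ≅ Z, Ȟ^1(U;F) ≅ Z^2 and Ȟ^2(U;F) ≅ 0


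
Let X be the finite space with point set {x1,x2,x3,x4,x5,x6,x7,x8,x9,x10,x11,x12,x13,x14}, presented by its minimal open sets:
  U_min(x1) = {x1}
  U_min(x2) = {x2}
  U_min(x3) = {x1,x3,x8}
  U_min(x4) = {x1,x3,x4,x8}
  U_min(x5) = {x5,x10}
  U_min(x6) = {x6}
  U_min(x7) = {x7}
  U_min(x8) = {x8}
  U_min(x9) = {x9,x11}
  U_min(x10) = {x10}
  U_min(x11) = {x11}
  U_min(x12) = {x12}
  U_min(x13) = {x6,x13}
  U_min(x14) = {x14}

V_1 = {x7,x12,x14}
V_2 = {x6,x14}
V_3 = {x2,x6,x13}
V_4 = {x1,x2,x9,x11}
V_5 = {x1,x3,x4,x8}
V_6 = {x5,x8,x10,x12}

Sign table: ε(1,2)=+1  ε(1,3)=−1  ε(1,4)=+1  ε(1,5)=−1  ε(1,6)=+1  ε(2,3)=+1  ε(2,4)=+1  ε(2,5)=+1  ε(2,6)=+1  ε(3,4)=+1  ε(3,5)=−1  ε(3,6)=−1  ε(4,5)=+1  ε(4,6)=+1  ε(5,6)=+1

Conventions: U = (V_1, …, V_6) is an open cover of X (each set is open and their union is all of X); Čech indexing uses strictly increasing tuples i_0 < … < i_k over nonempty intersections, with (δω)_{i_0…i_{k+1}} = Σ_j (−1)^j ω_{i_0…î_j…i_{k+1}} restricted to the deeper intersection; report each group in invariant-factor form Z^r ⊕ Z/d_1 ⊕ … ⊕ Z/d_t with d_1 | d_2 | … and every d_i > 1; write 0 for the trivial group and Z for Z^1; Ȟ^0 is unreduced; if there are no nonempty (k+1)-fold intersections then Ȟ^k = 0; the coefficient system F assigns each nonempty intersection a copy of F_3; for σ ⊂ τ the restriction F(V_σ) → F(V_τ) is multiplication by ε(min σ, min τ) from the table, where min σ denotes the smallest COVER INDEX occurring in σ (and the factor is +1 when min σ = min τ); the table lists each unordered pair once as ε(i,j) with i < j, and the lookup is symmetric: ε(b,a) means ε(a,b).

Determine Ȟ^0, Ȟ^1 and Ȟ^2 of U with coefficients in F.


nonempty overlaps:
  V12={x14} V16={x12} V23={x6} V34={x2} V45={x1} V56={x8}
C dims 6,6; δ0: rk_F3 5
degree 0: 6−5−0 = 1 → Ȟ^0 ≅ Z/3
degree 1: 6−0−5 = 1 → Ȟ^1 ≅ Z/3
degree 2: 0−0−0 = 0 → Ȟ^2 ≅ 0

Ȟ^0(U;F) ≅ Z/3,  Ȟ^1(U;F) ≅ Z/3,  Ȟ^2(U;F) ≅ 0
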